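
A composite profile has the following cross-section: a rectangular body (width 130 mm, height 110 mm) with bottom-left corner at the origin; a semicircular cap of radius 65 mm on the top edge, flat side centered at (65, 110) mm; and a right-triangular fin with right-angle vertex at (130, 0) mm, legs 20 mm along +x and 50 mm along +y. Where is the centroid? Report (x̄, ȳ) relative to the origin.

x̄ = 66.67 mm, ȳ = 79.67 mm

rectangular body: A = 130 × 110 = 14300.00, centroid at (65.00, 55.00).
semicircular top: A = ½π·65² = 6636.61, centroid at (65.00, 137.59).
triangular fin: A = ½·20·50 = 500.00, centroid at (136.67, 16.67).
ΣA = 21436.61 mm²
ΣAx̄ = (14300.00)(65.00) + (6636.61)(65.00) + (500.00)(136.67) = 1429213.27 mm³
ΣAȳ = (14300.00)(55.00) + (6636.61)(137.59) + (500.00)(16.67) = 1707944.26 mm³
x̄ = 1429213.27 / 21436.61 = 66.67 mm
ȳ = 1707944.26 / 21436.61 = 79.67 mm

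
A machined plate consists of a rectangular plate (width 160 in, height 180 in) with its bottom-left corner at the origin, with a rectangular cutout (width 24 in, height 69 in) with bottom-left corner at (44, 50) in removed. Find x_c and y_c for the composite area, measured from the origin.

x_c = 81.46 in, y_c = 90.34 in

plate: A = 160 × 180 = 28800.00, centroid at (80.00, 90.00).
hole: A = −(24 × 69) = -1656.00, centroid at (56.00, 84.50).
ΣA = 27144.00 in², ΣAx_c = 2211264.00 in³, ΣAy_c = 2452068.00 in³.
x_c = 2211264.00/27144.00 = 81.46 in; y_c = 2452068.00/27144.00 = 90.34 in.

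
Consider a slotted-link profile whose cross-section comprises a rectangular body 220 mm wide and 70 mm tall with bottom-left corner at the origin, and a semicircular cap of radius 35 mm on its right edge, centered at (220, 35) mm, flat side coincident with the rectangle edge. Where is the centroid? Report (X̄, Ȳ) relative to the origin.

X̄ = 123.87 mm, Ȳ = 35.00 mm

rectangular body: A = 220 × 70 = 15400.00, centroid at (110.00, 35.00).
semicircular end: A = ½π·35² = 1924.23, centroid at (234.85, 35.00).
ΣA = 17324.23 mm²
ΣAX̄ = (15400.00)(110.00) + (1924.23)(234.85) = 2145912.94 mm³
ΣAȲ = (15400.00)(35.00) + (1924.23)(35.00) = 606347.89 mm³
X̄ = 2145912.94 / 17324.23 = 123.87 mm
Ȳ = 606347.89 / 17324.23 = 35.00 mm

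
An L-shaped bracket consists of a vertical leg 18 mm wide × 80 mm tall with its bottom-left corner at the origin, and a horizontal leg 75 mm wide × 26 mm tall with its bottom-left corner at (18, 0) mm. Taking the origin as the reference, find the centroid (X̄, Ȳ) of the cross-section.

X̄ = 35.75 mm, Ȳ = 24.47 mm

vertical leg: A = 18 × 80 = 1440.00, centroid at (9.00, 40.00).
horizontal leg: A = 75 × 26 = 1950.00, centroid at (55.50, 13.00).
ΣA = 3390.00 mm², ΣAX̄ = 121185.00 mm³, ΣAȲ = 82950.00 mm³.
X̄ = 121185.00/3390.00 = 35.75 mm; Ȳ = 82950.00/3390.00 = 24.47 mm.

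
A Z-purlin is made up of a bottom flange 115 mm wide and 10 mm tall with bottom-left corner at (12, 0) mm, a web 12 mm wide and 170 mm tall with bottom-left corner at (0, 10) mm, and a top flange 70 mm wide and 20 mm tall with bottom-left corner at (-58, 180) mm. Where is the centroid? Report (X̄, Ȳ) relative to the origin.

X̄ = 13.06 mm, Ȳ = 101.43 mm

bottom flange: A = 115 × 10 = 1150.00, centroid at (69.50, 5.00).
web: A = 12 × 170 = 2040.00, centroid at (6.00, 95.00).
top flange: A = 70 × 20 = 1400.00, centroid at (-23.00, 190.00).
ΣA = 4590.00 mm², ΣAX̄ = 59965.00 mm³, ΣAȲ = 465550.00 mm³.
X̄ = 59965.00/4590.00 = 13.06 mm; Ȳ = 465550.00/4590.00 = 101.43 mm.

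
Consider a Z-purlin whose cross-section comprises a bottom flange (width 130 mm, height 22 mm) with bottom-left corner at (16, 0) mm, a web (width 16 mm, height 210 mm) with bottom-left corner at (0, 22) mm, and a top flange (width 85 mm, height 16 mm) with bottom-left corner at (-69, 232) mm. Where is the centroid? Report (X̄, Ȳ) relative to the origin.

bottom flange: A = 130 × 22 = 2860.00, centroid at (81.00, 11.00).
web: A = 16 × 210 = 3360.00, centroid at (8.00, 127.00).
top flange: A = 85 × 16 = 1360.00, centroid at (-26.50, 240.00).
ΣA = 7580.00 mm², ΣAX̄ = 222500.00 mm³, ΣAȲ = 784580.00 mm³.
X̄ = 222500.00/7580.00 = 29.35 mm; Ȳ = 784580.00/7580.00 = 103.51 mm.

X̄ = 29.35 mm, Ȳ = 103.51 mm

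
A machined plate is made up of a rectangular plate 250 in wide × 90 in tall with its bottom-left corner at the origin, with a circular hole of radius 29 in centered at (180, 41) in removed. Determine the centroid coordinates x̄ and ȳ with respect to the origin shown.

Part | A | x̄ᵢ | ȳᵢ | A·x̄ᵢ | A·ȳᵢ
plate | 22500.00 | 125.00 | 45.00 | 2812500.00 | 1012500.00
hole | -2642.08 | 180.00 | 41.00 | -475574.30 | -108325.26
Σ | 19857.92 |  |  | 2336925.70 | 904174.74
x̄ = 2336925.70 / 19857.92 = 117.68 in
ȳ = 904174.74 / 19857.92 = 45.53 in

x̄ = 117.68 in, ȳ = 45.53 in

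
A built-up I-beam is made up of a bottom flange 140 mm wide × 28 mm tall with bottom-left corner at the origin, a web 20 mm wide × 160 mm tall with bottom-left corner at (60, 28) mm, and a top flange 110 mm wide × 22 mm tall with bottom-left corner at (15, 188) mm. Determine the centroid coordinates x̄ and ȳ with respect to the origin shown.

bottom flange: A = 140 × 28 = 3920.00, centroid at (70.00, 14.00).
web: A = 20 × 160 = 3200.00, centroid at (70.00, 108.00).
top flange: A = 110 × 22 = 2420.00, centroid at (70.00, 199.00).
ΣA = 9540.00 mm², ΣAx̄ = 667800.00 mm³, ΣAȳ = 882060.00 mm³.
x̄ = 667800.00/9540.00 = 70.00 mm; ȳ = 882060.00/9540.00 = 92.46 mm.

x̄ = 70.00 mm, ȳ = 92.46 mm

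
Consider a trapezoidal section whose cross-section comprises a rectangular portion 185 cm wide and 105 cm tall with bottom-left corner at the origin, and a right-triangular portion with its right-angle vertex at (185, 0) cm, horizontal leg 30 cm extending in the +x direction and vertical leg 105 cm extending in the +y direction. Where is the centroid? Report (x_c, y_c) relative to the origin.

rectangular portion: A = 185 × 105 = 19425.00, centroid at (92.50, 52.50).
triangular portion: A = ½·30·105 = 1575.00, centroid at (195.00, 35.00).
ΣA = 21000.00 cm²
ΣAx_c = (19425.00)(92.50) + (1575.00)(195.00) = 2103937.50 cm³
ΣAy_c = (19425.00)(52.50) + (1575.00)(35.00) = 1074937.50 cm³
x_c = 2103937.50 / 21000.00 = 100.19 cm
y_c = 1074937.50 / 21000.00 = 51.19 cm

x_c = 100.19 cm, y_c = 51.19 cm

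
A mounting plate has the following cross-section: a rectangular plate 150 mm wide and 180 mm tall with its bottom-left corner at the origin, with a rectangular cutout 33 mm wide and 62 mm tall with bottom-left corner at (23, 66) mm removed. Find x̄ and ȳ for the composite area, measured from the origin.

plate: A = 150 × 180 = 27000.00, centroid at (75.00, 90.00).
hole: A = −(33 × 62) = -2046.00, centroid at (39.50, 97.00).
ΣA = 24954.00 mm²
ΣAx̄ = (27000.00)(75.00) + (-2046.00)(39.50) = 1944183.00 mm³
ΣAȳ = (27000.00)(90.00) + (-2046.00)(97.00) = 2231538.00 mm³
x̄ = 1944183.00 / 24954.00 = 77.91 mm
ȳ = 2231538.00 / 24954.00 = 89.43 mm

x̄ = 77.91 mm, ȳ = 89.43 mm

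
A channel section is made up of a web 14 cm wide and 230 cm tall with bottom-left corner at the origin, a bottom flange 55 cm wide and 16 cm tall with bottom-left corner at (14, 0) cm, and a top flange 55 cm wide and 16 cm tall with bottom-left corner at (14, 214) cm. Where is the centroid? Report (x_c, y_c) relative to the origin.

x_c = 19.19 cm, y_c = 115.00 cm

web: A = 14 × 230 = 3220.00, centroid at (7.00, 115.00).
bottom flange: A = 55 × 16 = 880.00, centroid at (41.50, 8.00).
top flange: A = 55 × 16 = 880.00, centroid at (41.50, 222.00).
ΣA = 4980.00 cm²
ΣAx_c = (3220.00)(7.00) + (880.00)(41.50) + (880.00)(41.50) = 95580.00 cm³
ΣAy_c = (3220.00)(115.00) + (880.00)(8.00) + (880.00)(222.00) = 572700.00 cm³
x_c = 95580.00 / 4980.00 = 19.19 cm
y_c = 572700.00 / 4980.00 = 115.00 cm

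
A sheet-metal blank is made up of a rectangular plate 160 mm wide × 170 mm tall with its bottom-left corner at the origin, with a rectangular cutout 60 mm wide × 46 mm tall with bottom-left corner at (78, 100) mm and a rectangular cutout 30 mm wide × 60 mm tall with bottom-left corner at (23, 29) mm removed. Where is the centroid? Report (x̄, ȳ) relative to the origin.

x̄ = 79.93 mm, ȳ = 82.43 mm

plate: A = 160 × 170 = 27200.00, centroid at (80.00, 85.00).
hole 1: A = −(60 × 46) = -2760.00, centroid at (108.00, 123.00).
hole 2: A = −(30 × 60) = -1800.00, centroid at (38.00, 59.00).
ΣA = 22640.00 mm², ΣAx̄ = 1809520.00 mm³, ΣAȳ = 1866320.00 mm³.
x̄ = 1809520.00/22640.00 = 79.93 mm; ȳ = 1866320.00/22640.00 = 82.43 mm.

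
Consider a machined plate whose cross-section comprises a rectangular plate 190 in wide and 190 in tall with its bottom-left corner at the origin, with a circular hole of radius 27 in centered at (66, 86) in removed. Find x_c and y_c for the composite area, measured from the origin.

x_c = 96.96 in, y_c = 95.61 in

plate: A = 190 × 190 = 36100.00, centroid at (95.00, 95.00).
hole: A = −π·27² = -2290.22, centroid at (66.00, 86.00).
ΣA = 33809.78 in²
ΣAx_c = (36100.00)(95.00) + (-2290.22)(66.00) = 3278345.41 in³
ΣAy_c = (36100.00)(95.00) + (-2290.22)(86.00) = 3232540.99 in³
x_c = 3278345.41 / 33809.78 = 96.96 in
y_c = 3232540.99 / 33809.78 = 95.61 in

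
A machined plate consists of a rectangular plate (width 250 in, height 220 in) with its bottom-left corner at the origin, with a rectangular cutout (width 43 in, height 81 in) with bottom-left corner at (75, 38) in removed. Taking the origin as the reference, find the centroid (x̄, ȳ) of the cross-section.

Part | A | x̄ᵢ | ȳᵢ | A·x̄ᵢ | A·ȳᵢ
plate | 55000.00 | 125.00 | 110.00 | 6875000.00 | 6050000.00
hole | -3483.00 | 96.50 | 78.50 | -336109.50 | -273415.50
Σ | 51517.00 |  |  | 6538890.50 | 5776584.50
x̄ = 6538890.50 / 51517.00 = 126.93 in
ȳ = 5776584.50 / 51517.00 = 112.13 in

x̄ = 126.93 in, ȳ = 112.13 in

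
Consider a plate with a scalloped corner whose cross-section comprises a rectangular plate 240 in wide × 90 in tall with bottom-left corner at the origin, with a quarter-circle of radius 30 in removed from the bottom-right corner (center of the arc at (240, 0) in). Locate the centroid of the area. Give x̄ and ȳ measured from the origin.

x̄ = 116.37 in, ȳ = 46.09 in

Part | A | x̄ᵢ | ȳᵢ | A·x̄ᵢ | A·ȳᵢ
plate | 21600.00 | 120.00 | 45.00 | 2592000.00 | 972000.00
removed quarter-circle | -706.86 | 227.27 | 12.73 | -160646.00 | -9000.00
Σ | 20893.14 |  |  | 2431354.00 | 963000.00
x̄ = 2431354.00 / 20893.14 = 116.37 in
ȳ = 963000.00 / 20893.14 = 46.09 in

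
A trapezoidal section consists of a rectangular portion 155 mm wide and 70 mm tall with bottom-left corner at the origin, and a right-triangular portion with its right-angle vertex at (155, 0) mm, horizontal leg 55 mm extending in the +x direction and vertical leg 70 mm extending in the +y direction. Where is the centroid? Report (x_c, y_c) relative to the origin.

x_c = 91.94 mm, y_c = 33.24 mm

rectangular portion: A = 155 × 70 = 10850.00, centroid at (77.50, 35.00).
triangular portion: A = ½·55·70 = 1925.00, centroid at (173.33, 23.33).
ΣA = 12775.00 mm², ΣAx_c = 1174541.67 mm³, ΣAy_c = 424666.67 mm³.
x_c = 1174541.67/12775.00 = 91.94 mm; y_c = 424666.67/12775.00 = 33.24 mm.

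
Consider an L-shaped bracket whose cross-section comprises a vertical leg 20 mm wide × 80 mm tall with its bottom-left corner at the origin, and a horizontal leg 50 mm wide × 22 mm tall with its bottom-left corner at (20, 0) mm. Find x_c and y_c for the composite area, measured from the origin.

vertical leg: A = 20 × 80 = 1600.00, centroid at (10.00, 40.00).
horizontal leg: A = 50 × 22 = 1100.00, centroid at (45.00, 11.00).
ΣA = 2700.00 mm², ΣAx_c = 65500.00 mm³, ΣAy_c = 76100.00 mm³.
x_c = 65500.00/2700.00 = 24.26 mm; y_c = 76100.00/2700.00 = 28.19 mm.

x_c = 24.26 mm, y_c = 28.19 mm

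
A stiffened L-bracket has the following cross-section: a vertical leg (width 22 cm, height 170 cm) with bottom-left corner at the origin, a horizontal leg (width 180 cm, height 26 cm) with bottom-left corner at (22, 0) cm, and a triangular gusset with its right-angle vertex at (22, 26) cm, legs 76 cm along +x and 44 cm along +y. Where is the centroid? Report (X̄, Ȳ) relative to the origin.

Part | A | x̄ᵢ | ȳᵢ | A·x̄ᵢ | A·ȳᵢ
vertical leg | 3740.00 | 11.00 | 85.00 | 41140.00 | 317900.00
horizontal leg | 4680.00 | 112.00 | 13.00 | 524160.00 | 60840.00
gusset | 1672.00 | 47.33 | 40.67 | 79141.33 | 67994.67
Σ | 10092.00 |  |  | 644441.33 | 446734.67
X̄ = 644441.33 / 10092.00 = 63.86 cm
Ȳ = 446734.67 / 10092.00 = 44.27 cm

X̄ = 63.86 cm, Ȳ = 44.27 cm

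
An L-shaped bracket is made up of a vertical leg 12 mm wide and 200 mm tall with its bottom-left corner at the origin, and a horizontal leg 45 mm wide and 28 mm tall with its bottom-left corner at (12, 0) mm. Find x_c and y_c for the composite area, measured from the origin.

x_c = 15.81 mm, y_c = 70.39 mm

vertical leg: A = 12 × 200 = 2400.00, centroid at (6.00, 100.00).
horizontal leg: A = 45 × 28 = 1260.00, centroid at (34.50, 14.00).
ΣA = 3660.00 mm², ΣAx_c = 57870.00 mm³, ΣAy_c = 257640.00 mm³.
x_c = 57870.00/3660.00 = 15.81 mm; y_c = 257640.00/3660.00 = 70.39 mm.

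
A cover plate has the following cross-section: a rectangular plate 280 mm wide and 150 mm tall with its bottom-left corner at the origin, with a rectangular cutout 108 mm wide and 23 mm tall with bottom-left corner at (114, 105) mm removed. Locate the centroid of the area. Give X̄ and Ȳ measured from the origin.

X̄ = 138.24 mm, Ȳ = 72.39 mm

plate: A = 280 × 150 = 42000.00, centroid at (140.00, 75.00).
hole: A = −(108 × 23) = -2484.00, centroid at (168.00, 116.50).
ΣA = 39516.00 mm², ΣAX̄ = 5462688.00 mm³, ΣAȲ = 2860614.00 mm³.
X̄ = 5462688.00/39516.00 = 138.24 mm; Ȳ = 2860614.00/39516.00 = 72.39 mm.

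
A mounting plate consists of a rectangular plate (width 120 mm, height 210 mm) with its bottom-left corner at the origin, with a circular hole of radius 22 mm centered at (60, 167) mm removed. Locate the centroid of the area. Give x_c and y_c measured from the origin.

x_c = 60.00 mm, y_c = 101.02 mm

Part | A | x̄ᵢ | ȳᵢ | A·x̄ᵢ | A·ȳᵢ
plate | 25200.00 | 60.00 | 105.00 | 1512000.00 | 2646000.00
hole | -1520.53 | 60.00 | 167.00 | -91231.85 | -253928.65
Σ | 23679.47 |  |  | 1420768.15 | 2392071.35
x_c = 1420768.15 / 23679.47 = 60.00 mm
y_c = 2392071.35 / 23679.47 = 101.02 mm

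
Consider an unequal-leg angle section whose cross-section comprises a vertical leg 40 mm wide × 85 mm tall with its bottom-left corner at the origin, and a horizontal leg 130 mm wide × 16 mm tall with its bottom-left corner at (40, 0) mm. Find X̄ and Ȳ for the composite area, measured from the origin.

vertical leg: A = 40 × 85 = 3400.00, centroid at (20.00, 42.50).
horizontal leg: A = 130 × 16 = 2080.00, centroid at (105.00, 8.00).
ΣA = 5480.00 mm²
ΣAX̄ = (3400.00)(20.00) + (2080.00)(105.00) = 286400.00 mm³
ΣAȲ = (3400.00)(42.50) + (2080.00)(8.00) = 161140.00 mm³
X̄ = 286400.00 / 5480.00 = 52.26 mm
Ȳ = 161140.00 / 5480.00 = 29.41 mm

X̄ = 52.26 mm, Ȳ = 29.41 mm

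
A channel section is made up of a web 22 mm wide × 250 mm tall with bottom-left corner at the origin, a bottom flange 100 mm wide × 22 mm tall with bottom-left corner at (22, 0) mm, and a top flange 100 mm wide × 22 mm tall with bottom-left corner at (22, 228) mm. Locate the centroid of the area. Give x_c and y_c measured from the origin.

web: A = 22 × 250 = 5500.00, centroid at (11.00, 125.00).
bottom flange: A = 100 × 22 = 2200.00, centroid at (72.00, 11.00).
top flange: A = 100 × 22 = 2200.00, centroid at (72.00, 239.00).
ΣA = 9900.00 mm², ΣAx_c = 377300.00 mm³, ΣAy_c = 1237500.00 mm³.
x_c = 377300.00/9900.00 = 38.11 mm; y_c = 1237500.00/9900.00 = 125.00 mm.

x_c = 38.11 mm, y_c = 125.00 mm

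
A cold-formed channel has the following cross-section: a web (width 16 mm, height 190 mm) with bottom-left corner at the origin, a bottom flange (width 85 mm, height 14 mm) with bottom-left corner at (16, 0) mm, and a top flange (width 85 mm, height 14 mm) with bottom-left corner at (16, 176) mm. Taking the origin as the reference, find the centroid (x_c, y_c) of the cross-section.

x_c = 30.18 mm, y_c = 95.00 mm

Part | A | x̄ᵢ | ȳᵢ | A·x̄ᵢ | A·ȳᵢ
web | 3040.00 | 8.00 | 95.00 | 24320.00 | 288800.00
bottom flange | 1190.00 | 58.50 | 7.00 | 69615.00 | 8330.00
top flange | 1190.00 | 58.50 | 183.00 | 69615.00 | 217770.00
Σ | 5420.00 |  |  | 163550.00 | 514900.00
x_c = 163550.00 / 5420.00 = 30.18 mm
y_c = 514900.00 / 5420.00 = 95.00 mm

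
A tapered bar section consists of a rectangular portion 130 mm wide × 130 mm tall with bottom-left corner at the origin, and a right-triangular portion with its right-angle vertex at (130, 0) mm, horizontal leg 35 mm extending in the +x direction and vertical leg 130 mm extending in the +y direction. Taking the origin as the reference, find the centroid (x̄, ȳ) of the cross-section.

rectangular portion: A = 130 × 130 = 16900.00, centroid at (65.00, 65.00).
triangular portion: A = ½·35·130 = 2275.00, centroid at (141.67, 43.33).
ΣA = 19175.00 mm², ΣAx̄ = 1420791.67 mm³, ΣAȳ = 1197083.33 mm³.
x̄ = 1420791.67/19175.00 = 74.10 mm; ȳ = 1197083.33/19175.00 = 62.43 mm.

x̄ = 74.10 mm, ȳ = 62.43 mm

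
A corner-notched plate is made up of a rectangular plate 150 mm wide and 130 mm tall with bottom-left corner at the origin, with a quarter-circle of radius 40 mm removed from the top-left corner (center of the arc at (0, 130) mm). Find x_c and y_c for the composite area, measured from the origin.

x_c = 79.00 mm, y_c = 61.69 mm

plate: A = 150 × 130 = 19500.00, centroid at (75.00, 65.00).
removed quarter-circle: A = −¼π·40² = -1256.64, centroid at (16.98, 113.02).
ΣA = 18243.36 mm²
ΣAx_c = (19500.00)(75.00) + (-1256.64)(16.98) = 1441166.67 mm³
ΣAy_c = (19500.00)(65.00) + (-1256.64)(113.02) = 1125470.52 mm³
x_c = 1441166.67 / 18243.36 = 79.00 mm
y_c = 1125470.52 / 18243.36 = 61.69 mm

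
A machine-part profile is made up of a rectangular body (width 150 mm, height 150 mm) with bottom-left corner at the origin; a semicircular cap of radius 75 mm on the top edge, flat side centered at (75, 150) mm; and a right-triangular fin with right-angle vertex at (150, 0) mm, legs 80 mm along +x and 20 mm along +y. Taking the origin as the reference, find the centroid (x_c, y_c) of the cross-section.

rectangular body: A = 150 × 150 = 22500.00, centroid at (75.00, 75.00).
semicircular top: A = ½π·75² = 8835.73, centroid at (75.00, 181.83).
triangular fin: A = ½·80·20 = 800.00, centroid at (176.67, 6.67).
ΣA = 32135.73 mm², ΣAx_c = 2491513.03 mm³, ΣAy_c = 3299442.73 mm³.
x_c = 2491513.03/32135.73 = 77.53 mm; y_c = 3299442.73/32135.73 = 102.67 mm.

x_c = 77.53 mm, y_c = 102.67 mm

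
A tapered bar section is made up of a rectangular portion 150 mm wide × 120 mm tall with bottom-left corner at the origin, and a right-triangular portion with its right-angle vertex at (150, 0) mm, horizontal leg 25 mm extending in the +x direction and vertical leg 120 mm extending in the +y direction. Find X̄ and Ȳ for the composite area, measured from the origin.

X̄ = 81.41 mm, Ȳ = 58.46 mm

Part | A | x̄ᵢ | ȳᵢ | A·x̄ᵢ | A·ȳᵢ
rectangular portion | 18000.00 | 75.00 | 60.00 | 1350000.00 | 1080000.00
triangular portion | 1500.00 | 158.33 | 40.00 | 237500.00 | 60000.00
Σ | 19500.00 |  |  | 1587500.00 | 1140000.00
X̄ = 1587500.00 / 19500.00 = 81.41 mm
Ȳ = 1140000.00 / 19500.00 = 58.46 mm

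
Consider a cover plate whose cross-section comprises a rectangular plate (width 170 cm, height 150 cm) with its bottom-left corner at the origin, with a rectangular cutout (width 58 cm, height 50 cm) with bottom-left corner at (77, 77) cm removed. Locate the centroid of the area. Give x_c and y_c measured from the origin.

plate: A = 170 × 150 = 25500.00, centroid at (85.00, 75.00).
hole: A = −(58 × 50) = -2900.00, centroid at (106.00, 102.00).
ΣA = 22600.00 cm²
ΣAx_c = (25500.00)(85.00) + (-2900.00)(106.00) = 1860100.00 cm³
ΣAy_c = (25500.00)(75.00) + (-2900.00)(102.00) = 1616700.00 cm³
x_c = 1860100.00 / 22600.00 = 82.31 cm
y_c = 1616700.00 / 22600.00 = 71.54 cm

x_c = 82.31 cm, y_c = 71.54 cm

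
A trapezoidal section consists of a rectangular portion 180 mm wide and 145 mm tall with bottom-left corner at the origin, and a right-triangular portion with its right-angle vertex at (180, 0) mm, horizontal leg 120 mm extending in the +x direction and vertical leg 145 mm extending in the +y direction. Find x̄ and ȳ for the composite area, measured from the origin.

x̄ = 122.50 mm, ȳ = 66.46 mm

Part | A | x̄ᵢ | ȳᵢ | A·x̄ᵢ | A·ȳᵢ
rectangular portion | 26100.00 | 90.00 | 72.50 | 2349000.00 | 1892250.00
triangular portion | 8700.00 | 220.00 | 48.33 | 1914000.00 | 420500.00
Σ | 34800.00 |  |  | 4263000.00 | 2312750.00
x̄ = 4263000.00 / 34800.00 = 122.50 mm
ȳ = 2312750.00 / 34800.00 = 66.46 mm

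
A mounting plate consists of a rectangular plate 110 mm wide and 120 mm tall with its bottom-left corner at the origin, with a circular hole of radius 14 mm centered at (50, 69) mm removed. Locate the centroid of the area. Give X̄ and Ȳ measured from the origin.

Part | A | x̄ᵢ | ȳᵢ | A·x̄ᵢ | A·ȳᵢ
plate | 13200.00 | 55.00 | 60.00 | 726000.00 | 792000.00
hole | -615.75 | 50.00 | 69.00 | -30787.61 | -42486.90
Σ | 12584.25 |  |  | 695212.39 | 749513.10
X̄ = 695212.39 / 12584.25 = 55.24 mm
Ȳ = 749513.10 / 12584.25 = 59.56 mm

X̄ = 55.24 mm, Ȳ = 59.56 mm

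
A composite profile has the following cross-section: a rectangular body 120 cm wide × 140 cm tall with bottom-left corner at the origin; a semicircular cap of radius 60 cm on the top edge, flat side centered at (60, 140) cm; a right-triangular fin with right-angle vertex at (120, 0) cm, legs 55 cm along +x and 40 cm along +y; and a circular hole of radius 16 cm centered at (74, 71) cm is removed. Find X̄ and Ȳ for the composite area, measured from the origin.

rectangular body: A = 120 × 140 = 16800.00, centroid at (60.00, 70.00).
semicircular top: A = ½π·60² = 5654.87, centroid at (60.00, 165.46).
triangular fin: A = ½·55·40 = 1100.00, centroid at (138.33, 13.33).
hole: A = −π·16² = -804.25, centroid at (74.00, 71.00).
ΣA = 22750.62 cm²
ΣAX̄ = (16800.00)(60.00) + (5654.87)(60.00) + (1100.00)(138.33) + (-804.25)(74.00) = 1439944.34 cm³
ΣAȲ = (16800.00)(70.00) + (5654.87)(165.46) + (1100.00)(13.33) + (-804.25)(71.00) = 2069246.43 cm³
X̄ = 1439944.34 / 22750.62 = 63.29 cm
Ȳ = 2069246.43 / 22750.62 = 90.95 cm

X̄ = 63.29 cm, Ȳ = 90.95 cm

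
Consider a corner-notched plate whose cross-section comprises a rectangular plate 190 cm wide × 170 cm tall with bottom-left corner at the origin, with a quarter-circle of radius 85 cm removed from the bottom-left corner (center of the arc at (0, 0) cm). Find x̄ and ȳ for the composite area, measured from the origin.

x̄ = 107.56 cm, ȳ = 95.43 cm

Part | A | x̄ᵢ | ȳᵢ | A·x̄ᵢ | A·ȳᵢ
plate | 32300.00 | 95.00 | 85.00 | 3068500.00 | 2745500.00
removed quarter-circle | -5674.50 | 36.08 | 36.08 | -204708.33 | -204708.33
Σ | 26625.50 |  |  | 2863791.67 | 2540791.67
x̄ = 2863791.67 / 26625.50 = 107.56 cm
ȳ = 2540791.67 / 26625.50 = 95.43 cm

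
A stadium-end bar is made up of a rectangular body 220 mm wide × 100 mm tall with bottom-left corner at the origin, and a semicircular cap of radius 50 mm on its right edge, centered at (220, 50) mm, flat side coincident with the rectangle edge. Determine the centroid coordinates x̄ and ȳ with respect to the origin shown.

x̄ = 129.88 mm, ȳ = 50.00 mm

rectangular body: A = 220 × 100 = 22000.00, centroid at (110.00, 50.00).
semicircular end: A = ½π·50² = 3926.99, centroid at (241.22, 50.00).
ΣA = 25926.99 mm²
ΣAx̄ = (22000.00)(110.00) + (3926.99)(241.22) = 3367271.31 mm³
ΣAȳ = (22000.00)(50.00) + (3926.99)(50.00) = 1296349.54 mm³
x̄ = 3367271.31 / 25926.99 = 129.88 mm
ȳ = 1296349.54 / 25926.99 = 50.00 mm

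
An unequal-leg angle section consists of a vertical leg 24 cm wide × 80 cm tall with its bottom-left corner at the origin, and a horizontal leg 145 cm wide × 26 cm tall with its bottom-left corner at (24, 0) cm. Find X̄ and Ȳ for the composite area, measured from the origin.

X̄ = 67.99 cm, Ȳ = 22.11 cm

vertical leg: A = 24 × 80 = 1920.00, centroid at (12.00, 40.00).
horizontal leg: A = 145 × 26 = 3770.00, centroid at (96.50, 13.00).
ΣA = 5690.00 cm²
ΣAX̄ = (1920.00)(12.00) + (3770.00)(96.50) = 386845.00 cm³
ΣAȲ = (1920.00)(40.00) + (3770.00)(13.00) = 125810.00 cm³
X̄ = 386845.00 / 5690.00 = 67.99 cm
Ȳ = 125810.00 / 5690.00 = 22.11 cm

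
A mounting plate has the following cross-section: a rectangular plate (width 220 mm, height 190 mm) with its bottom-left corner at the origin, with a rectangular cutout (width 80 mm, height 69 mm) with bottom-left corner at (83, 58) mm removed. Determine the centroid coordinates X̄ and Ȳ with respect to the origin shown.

X̄ = 108.02 mm, Ȳ = 95.38 mm

Part | A | x̄ᵢ | ȳᵢ | A·x̄ᵢ | A·ȳᵢ
plate | 41800.00 | 110.00 | 95.00 | 4598000.00 | 3971000.00
hole | -5520.00 | 123.00 | 92.50 | -678960.00 | -510600.00
Σ | 36280.00 |  |  | 3919040.00 | 3460400.00
X̄ = 3919040.00 / 36280.00 = 108.02 mm
Ȳ = 3460400.00 / 36280.00 = 95.38 mm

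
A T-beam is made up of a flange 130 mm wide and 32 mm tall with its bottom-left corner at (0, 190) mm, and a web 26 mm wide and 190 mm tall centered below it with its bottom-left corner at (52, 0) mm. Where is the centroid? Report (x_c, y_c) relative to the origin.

x_c = 65.00 mm, y_c = 145.74 mm

web: A = 26 × 190 = 4940.00, centroid at (65.00, 95.00).
flange: A = 130 × 32 = 4160.00, centroid at (65.00, 206.00).
ΣA = 9100.00 mm²
ΣAx_c = (4940.00)(65.00) + (4160.00)(65.00) = 591500.00 mm³
ΣAy_c = (4940.00)(95.00) + (4160.00)(206.00) = 1326260.00 mm³
x_c = 591500.00 / 9100.00 = 65.00 mm
y_c = 1326260.00 / 9100.00 = 145.74 mm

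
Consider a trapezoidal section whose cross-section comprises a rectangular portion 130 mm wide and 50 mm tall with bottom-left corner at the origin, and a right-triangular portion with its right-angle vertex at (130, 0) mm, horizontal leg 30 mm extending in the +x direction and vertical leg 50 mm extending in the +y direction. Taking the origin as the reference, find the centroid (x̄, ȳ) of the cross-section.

Part | A | x̄ᵢ | ȳᵢ | A·x̄ᵢ | A·ȳᵢ
rectangular portion | 6500.00 | 65.00 | 25.00 | 422500.00 | 162500.00
triangular portion | 750.00 | 140.00 | 16.67 | 105000.00 | 12500.00
Σ | 7250.00 |  |  | 527500.00 | 175000.00
x̄ = 527500.00 / 7250.00 = 72.76 mm
ȳ = 175000.00 / 7250.00 = 24.14 mm

x̄ = 72.76 mm, ȳ = 24.14 mm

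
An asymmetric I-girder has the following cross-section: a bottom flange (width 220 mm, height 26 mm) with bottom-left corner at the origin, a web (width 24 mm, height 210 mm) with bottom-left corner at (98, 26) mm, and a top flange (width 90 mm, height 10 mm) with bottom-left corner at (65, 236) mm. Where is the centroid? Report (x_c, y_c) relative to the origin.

bottom flange: A = 220 × 26 = 5720.00, centroid at (110.00, 13.00).
web: A = 24 × 210 = 5040.00, centroid at (110.00, 131.00).
top flange: A = 90 × 10 = 900.00, centroid at (110.00, 241.00).
ΣA = 11660.00 mm², ΣAx_c = 1282600.00 mm³, ΣAy_c = 951500.00 mm³.
x_c = 1282600.00/11660.00 = 110.00 mm; y_c = 951500.00/11660.00 = 81.60 mm.

x_c = 110.00 mm, y_c = 81.60 mm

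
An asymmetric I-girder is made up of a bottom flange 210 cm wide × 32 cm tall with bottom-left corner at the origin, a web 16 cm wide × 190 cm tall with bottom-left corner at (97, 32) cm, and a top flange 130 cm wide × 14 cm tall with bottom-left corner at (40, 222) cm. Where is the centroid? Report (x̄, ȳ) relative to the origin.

x̄ = 105.00 cm, ȳ = 78.62 cm

Part | A | x̄ᵢ | ȳᵢ | A·x̄ᵢ | A·ȳᵢ
bottom flange | 6720.00 | 105.00 | 16.00 | 705600.00 | 107520.00
web | 3040.00 | 105.00 | 127.00 | 319200.00 | 386080.00
top flange | 1820.00 | 105.00 | 229.00 | 191100.00 | 416780.00
Σ | 11580.00 |  |  | 1215900.00 | 910380.00
x̄ = 1215900.00 / 11580.00 = 105.00 cm
ȳ = 910380.00 / 11580.00 = 78.62 cm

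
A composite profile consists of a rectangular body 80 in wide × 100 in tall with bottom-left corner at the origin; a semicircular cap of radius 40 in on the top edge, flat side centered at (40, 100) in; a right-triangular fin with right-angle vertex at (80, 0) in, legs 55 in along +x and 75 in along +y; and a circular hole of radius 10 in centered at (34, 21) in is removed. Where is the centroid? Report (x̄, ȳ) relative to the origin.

Part | A | x̄ᵢ | ȳᵢ | A·x̄ᵢ | A·ȳᵢ
rectangular body | 8000.00 | 40.00 | 50.00 | 320000.00 | 400000.00
semicircular top | 2513.27 | 40.00 | 116.98 | 100530.96 | 293994.08
triangular fin | 2062.50 | 98.33 | 25.00 | 202812.50 | 51562.50
hole | -314.16 | 34.00 | 21.00 | -10681.42 | -6597.34
Σ | 12261.61 |  |  | 612662.05 | 738959.23
x̄ = 612662.05 / 12261.61 = 49.97 in
ȳ = 738959.23 / 12261.61 = 60.27 in

x̄ = 49.97 in, ȳ = 60.27 in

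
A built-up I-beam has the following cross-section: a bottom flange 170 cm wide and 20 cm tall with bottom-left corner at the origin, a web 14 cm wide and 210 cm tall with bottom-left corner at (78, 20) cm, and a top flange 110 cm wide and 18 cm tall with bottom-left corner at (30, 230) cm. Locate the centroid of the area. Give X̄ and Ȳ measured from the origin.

X̄ = 85.00 cm, Ȳ = 105.13 cm

Part | A | x̄ᵢ | ȳᵢ | A·x̄ᵢ | A·ȳᵢ
bottom flange | 3400.00 | 85.00 | 10.00 | 289000.00 | 34000.00
web | 2940.00 | 85.00 | 125.00 | 249900.00 | 367500.00
top flange | 1980.00 | 85.00 | 239.00 | 168300.00 | 473220.00
Σ | 8320.00 |  |  | 707200.00 | 874720.00
X̄ = 707200.00 / 8320.00 = 85.00 cm
Ȳ = 874720.00 / 8320.00 = 105.13 cm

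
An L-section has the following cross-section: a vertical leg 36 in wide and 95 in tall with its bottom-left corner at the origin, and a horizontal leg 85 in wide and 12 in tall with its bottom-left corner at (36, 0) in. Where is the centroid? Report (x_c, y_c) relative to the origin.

x_c = 31.90 in, y_c = 37.97 in

Part | A | x̄ᵢ | ȳᵢ | A·x̄ᵢ | A·ȳᵢ
vertical leg | 3420.00 | 18.00 | 47.50 | 61560.00 | 162450.00
horizontal leg | 1020.00 | 78.50 | 6.00 | 80070.00 | 6120.00
Σ | 4440.00 |  |  | 141630.00 | 168570.00
x_c = 141630.00 / 4440.00 = 31.90 in
y_c = 168570.00 / 4440.00 = 37.97 in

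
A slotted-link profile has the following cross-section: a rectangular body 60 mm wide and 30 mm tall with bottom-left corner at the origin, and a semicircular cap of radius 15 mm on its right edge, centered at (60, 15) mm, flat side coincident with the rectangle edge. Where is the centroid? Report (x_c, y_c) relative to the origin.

rectangular body: A = 60 × 30 = 1800.00, centroid at (30.00, 15.00).
semicircular end: A = ½π·15² = 353.43, centroid at (66.37, 15.00).
ΣA = 2153.43 mm²
ΣAx_c = (1800.00)(30.00) + (353.43)(66.37) = 77455.75 mm³
ΣAy_c = (1800.00)(15.00) + (353.43)(15.00) = 32301.44 mm³
x_c = 77455.75 / 2153.43 = 35.97 mm
y_c = 32301.44 / 2153.43 = 15.00 mm

x_c = 35.97 mm, y_c = 15.00 mm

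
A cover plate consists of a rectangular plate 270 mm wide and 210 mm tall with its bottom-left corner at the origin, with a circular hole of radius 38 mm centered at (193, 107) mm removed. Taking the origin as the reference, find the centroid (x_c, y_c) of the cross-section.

x_c = 129.96 mm, y_c = 104.83 mm

plate: A = 270 × 210 = 56700.00, centroid at (135.00, 105.00).
hole: A = −π·38² = -4536.46, centroid at (193.00, 107.00).
ΣA = 52163.54 mm², ΣAx_c = 6778963.26 mm³, ΣAy_c = 5468098.80 mm³.
x_c = 6778963.26/52163.54 = 129.96 mm; y_c = 5468098.80/52163.54 = 104.83 mm.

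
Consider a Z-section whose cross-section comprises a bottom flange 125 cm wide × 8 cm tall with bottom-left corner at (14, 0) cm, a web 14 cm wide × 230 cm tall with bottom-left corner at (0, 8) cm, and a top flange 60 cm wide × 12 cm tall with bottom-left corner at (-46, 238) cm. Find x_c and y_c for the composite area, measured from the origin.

x_c = 17.72 cm, y_c = 116.55 cm

bottom flange: A = 125 × 8 = 1000.00, centroid at (76.50, 4.00).
web: A = 14 × 230 = 3220.00, centroid at (7.00, 123.00).
top flange: A = 60 × 12 = 720.00, centroid at (-16.00, 244.00).
ΣA = 4940.00 cm²
ΣAx_c = (1000.00)(76.50) + (3220.00)(7.00) + (720.00)(-16.00) = 87520.00 cm³
ΣAy_c = (1000.00)(4.00) + (3220.00)(123.00) + (720.00)(244.00) = 575740.00 cm³
x_c = 87520.00 / 4940.00 = 17.72 cm
y_c = 575740.00 / 4940.00 = 116.55 cm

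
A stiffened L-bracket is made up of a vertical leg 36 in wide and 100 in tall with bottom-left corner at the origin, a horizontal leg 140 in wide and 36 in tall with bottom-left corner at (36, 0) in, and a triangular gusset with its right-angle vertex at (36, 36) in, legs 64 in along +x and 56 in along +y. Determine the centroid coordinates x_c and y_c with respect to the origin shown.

x_c = 67.27 in, y_c = 35.34 in

vertical leg: A = 36 × 100 = 3600.00, centroid at (18.00, 50.00).
horizontal leg: A = 140 × 36 = 5040.00, centroid at (106.00, 18.00).
gusset: A = ½·64·56 = 1792.00, centroid at (57.33, 54.67).
ΣA = 10432.00 in²
ΣAx_c = (3600.00)(18.00) + (5040.00)(106.00) + (1792.00)(57.33) = 701781.33 in³
ΣAy_c = (3600.00)(50.00) + (5040.00)(18.00) + (1792.00)(54.67) = 368682.67 in³
x_c = 701781.33 / 10432.00 = 67.27 in
y_c = 368682.67 / 10432.00 = 35.34 in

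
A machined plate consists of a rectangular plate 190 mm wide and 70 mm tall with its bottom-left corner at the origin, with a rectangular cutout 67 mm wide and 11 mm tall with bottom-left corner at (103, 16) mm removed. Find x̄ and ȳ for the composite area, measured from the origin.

plate: A = 190 × 70 = 13300.00, centroid at (95.00, 35.00).
hole: A = −(67 × 11) = -737.00, centroid at (136.50, 21.50).
ΣA = 12563.00 mm², ΣAx̄ = 1162899.50 mm³, ΣAȳ = 449654.50 mm³.
x̄ = 1162899.50/12563.00 = 92.57 mm; ȳ = 449654.50/12563.00 = 35.79 mm.

x̄ = 92.57 mm, ȳ = 35.79 mm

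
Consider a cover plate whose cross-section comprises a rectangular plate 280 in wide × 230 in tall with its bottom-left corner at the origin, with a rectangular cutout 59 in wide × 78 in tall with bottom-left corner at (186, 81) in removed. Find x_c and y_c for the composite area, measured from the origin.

x_c = 134.19 in, y_c = 114.62 in

plate: A = 280 × 230 = 64400.00, centroid at (140.00, 115.00).
hole: A = −(59 × 78) = -4602.00, centroid at (215.50, 120.00).
ΣA = 59798.00 in², ΣAx_c = 8024269.00 in³, ΣAy_c = 6853760.00 in³.
x_c = 8024269.00/59798.00 = 134.19 in; y_c = 6853760.00/59798.00 = 114.62 in.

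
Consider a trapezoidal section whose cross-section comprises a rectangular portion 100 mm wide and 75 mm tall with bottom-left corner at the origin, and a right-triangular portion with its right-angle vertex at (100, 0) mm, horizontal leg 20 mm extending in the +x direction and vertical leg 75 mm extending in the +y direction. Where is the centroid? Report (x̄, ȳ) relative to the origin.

x̄ = 55.15 mm, ȳ = 36.36 mm

Part | A | x̄ᵢ | ȳᵢ | A·x̄ᵢ | A·ȳᵢ
rectangular portion | 7500.00 | 50.00 | 37.50 | 375000.00 | 281250.00
triangular portion | 750.00 | 106.67 | 25.00 | 80000.00 | 18750.00
Σ | 8250.00 |  |  | 455000.00 | 300000.00
x̄ = 455000.00 / 8250.00 = 55.15 mm
ȳ = 300000.00 / 8250.00 = 36.36 mm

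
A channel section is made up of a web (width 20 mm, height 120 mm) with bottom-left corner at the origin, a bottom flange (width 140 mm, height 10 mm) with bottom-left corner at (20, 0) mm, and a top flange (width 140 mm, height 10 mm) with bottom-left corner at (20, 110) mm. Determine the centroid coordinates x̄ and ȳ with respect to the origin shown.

Part | A | x̄ᵢ | ȳᵢ | A·x̄ᵢ | A·ȳᵢ
web | 2400.00 | 10.00 | 60.00 | 24000.00 | 144000.00
bottom flange | 1400.00 | 90.00 | 5.00 | 126000.00 | 7000.00
top flange | 1400.00 | 90.00 | 115.00 | 126000.00 | 161000.00
Σ | 5200.00 |  |  | 276000.00 | 312000.00
x̄ = 276000.00 / 5200.00 = 53.08 mm
ȳ = 312000.00 / 5200.00 = 60.00 mm

x̄ = 53.08 mm, ȳ = 60.00 mm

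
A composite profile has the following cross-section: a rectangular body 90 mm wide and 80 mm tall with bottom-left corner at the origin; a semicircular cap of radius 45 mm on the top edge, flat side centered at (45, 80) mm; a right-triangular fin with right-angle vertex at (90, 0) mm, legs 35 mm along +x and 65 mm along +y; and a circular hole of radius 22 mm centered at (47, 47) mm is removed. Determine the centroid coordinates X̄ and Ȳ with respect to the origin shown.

X̄ = 51.14 mm, Ȳ = 55.65 mm

rectangular body: A = 90 × 80 = 7200.00, centroid at (45.00, 40.00).
semicircular top: A = ½π·45² = 3180.86, centroid at (45.00, 99.10).
triangular fin: A = ½·35·65 = 1137.50, centroid at (101.67, 21.67).
hole: A = −π·22² = -1520.53, centroid at (47.00, 47.00).
ΣA = 9997.83 mm²
ΣAX̄ = (7200.00)(45.00) + (3180.86)(45.00) + (1137.50)(101.67) + (-1520.53)(47.00) = 511319.70 mm³
ΣAȲ = (7200.00)(40.00) + (3180.86)(99.10) + (1137.50)(21.67) + (-1520.53)(47.00) = 556399.89 mm³
X̄ = 511319.70 / 9997.83 = 51.14 mm
Ȳ = 556399.89 / 9997.83 = 55.65 mm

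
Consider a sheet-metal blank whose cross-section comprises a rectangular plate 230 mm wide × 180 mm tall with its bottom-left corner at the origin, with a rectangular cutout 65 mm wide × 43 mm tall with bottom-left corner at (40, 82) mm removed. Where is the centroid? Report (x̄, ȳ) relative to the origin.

x̄ = 118.08 mm, ȳ = 89.02 mm

plate: A = 230 × 180 = 41400.00, centroid at (115.00, 90.00).
hole: A = −(65 × 43) = -2795.00, centroid at (72.50, 103.50).
ΣA = 38605.00 mm², ΣAx̄ = 4558362.50 mm³, ΣAȳ = 3436717.50 mm³.
x̄ = 4558362.50/38605.00 = 118.08 mm; ȳ = 3436717.50/38605.00 = 89.02 mm.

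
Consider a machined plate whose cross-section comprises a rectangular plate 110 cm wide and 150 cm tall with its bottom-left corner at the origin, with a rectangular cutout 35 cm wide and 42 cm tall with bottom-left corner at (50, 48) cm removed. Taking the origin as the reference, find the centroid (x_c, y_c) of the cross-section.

plate: A = 110 × 150 = 16500.00, centroid at (55.00, 75.00).
hole: A = −(35 × 42) = -1470.00, centroid at (67.50, 69.00).
ΣA = 15030.00 cm²
ΣAx_c = (16500.00)(55.00) + (-1470.00)(67.50) = 808275.00 cm³
ΣAy_c = (16500.00)(75.00) + (-1470.00)(69.00) = 1136070.00 cm³
x_c = 808275.00 / 15030.00 = 53.78 cm
y_c = 1136070.00 / 15030.00 = 75.59 cm

x_c = 53.78 cm, y_c = 75.59 cm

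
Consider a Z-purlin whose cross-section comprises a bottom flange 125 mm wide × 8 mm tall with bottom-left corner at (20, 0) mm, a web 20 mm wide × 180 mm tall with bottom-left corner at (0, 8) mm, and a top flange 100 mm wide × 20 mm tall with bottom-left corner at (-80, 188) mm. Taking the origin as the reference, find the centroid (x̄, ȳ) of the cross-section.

x̄ = 8.86 mm, ȳ = 114.06 mm

bottom flange: A = 125 × 8 = 1000.00, centroid at (82.50, 4.00).
web: A = 20 × 180 = 3600.00, centroid at (10.00, 98.00).
top flange: A = 100 × 20 = 2000.00, centroid at (-30.00, 198.00).
ΣA = 6600.00 mm², ΣAx̄ = 58500.00 mm³, ΣAȳ = 752800.00 mm³.
x̄ = 58500.00/6600.00 = 8.86 mm; ȳ = 752800.00/6600.00 = 114.06 mm.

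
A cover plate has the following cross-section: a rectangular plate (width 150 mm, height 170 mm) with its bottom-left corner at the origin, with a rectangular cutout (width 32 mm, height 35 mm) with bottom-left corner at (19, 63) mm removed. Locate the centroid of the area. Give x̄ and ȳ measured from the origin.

x̄ = 76.84 mm, ȳ = 85.21 mm

plate: A = 150 × 170 = 25500.00, centroid at (75.00, 85.00).
hole: A = −(32 × 35) = -1120.00, centroid at (35.00, 80.50).
ΣA = 24380.00 mm², ΣAx̄ = 1873300.00 mm³, ΣAȳ = 2077340.00 mm³.
x̄ = 1873300.00/24380.00 = 76.84 mm; ȳ = 2077340.00/24380.00 = 85.21 mm.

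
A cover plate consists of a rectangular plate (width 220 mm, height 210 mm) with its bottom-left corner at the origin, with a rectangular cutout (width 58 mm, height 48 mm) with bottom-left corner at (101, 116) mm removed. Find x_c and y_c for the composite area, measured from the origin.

x_c = 108.72 mm, y_c = 102.76 mm

Part | A | x̄ᵢ | ȳᵢ | A·x̄ᵢ | A·ȳᵢ
plate | 46200.00 | 110.00 | 105.00 | 5082000.00 | 4851000.00
hole | -2784.00 | 130.00 | 140.00 | -361920.00 | -389760.00
Σ | 43416.00 |  |  | 4720080.00 | 4461240.00
x_c = 4720080.00 / 43416.00 = 108.72 mm
y_c = 4461240.00 / 43416.00 = 102.76 mm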